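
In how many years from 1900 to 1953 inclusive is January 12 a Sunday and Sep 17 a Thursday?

Check each year's weekday for January 12 and Sep 17:
  1900: Fri/Mon  1901: Sat/Tue  1902: Sun/Wed  1903: Mon/Thu  1904: Tue/Sat  1905: Thu/Sun  1906: Fri/Mon  1907: Sat/Tue  1908: Sun/Thu ✓  1909: Tue/Fri  1910: Wed/Sat  1911: Thu/Sun  1912: Fri/Tue  1913: Sun/Wed  …(26 more)…  1940: Fri/Tue  1941: Sun/Wed  1942: Mon/Thu  1943: Tue/Fri  1944: Wed/Sun  1945: Fri/Mon  1946: Sat/Tue  1947: Sun/Wed  1948: Mon/Fri  1949: Wed/Sat  1950: Thu/Sun  1951: Fri/Mon  1952: Sat/Wed  1953: Mon/Thu
Both conditions hold in: 1908, 1936 — 2.

2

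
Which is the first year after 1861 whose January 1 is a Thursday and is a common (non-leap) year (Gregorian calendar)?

1863

Jan 1 advances by 2 weekdays after a leap year and by 1 after a common year.
1861: Jan 1 is Tuesday.
1862: Wednesday
1863: Thursday
1863 begins on a Thursday and is a common year.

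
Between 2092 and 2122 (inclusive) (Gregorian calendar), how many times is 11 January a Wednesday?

Track 11 January's weekday year by year (advancing +1, or +2 across a Feb 29):
  2092: Fri  2093: Sun (+2)  2094: Mon (+1)  2095: Tue (+1)  2096: Wed (+1) ✓
  2097: Fri (+2)  2098: Sat (+1)  2099: Sun (+1)  2100: Mon (+1)  2101: Tue (+1)
  2102: Wed (+1) ✓  2103: Thu (+1)  2104: Fri (+1)  2105: Sun (+2)  … (3 more years) …
  2109: Fri (+2)  2110: Sat (+1)  2111: Sun (+1)  2112: Mon (+1)  2113: Wed (+2) ✓
  2114: Thu (+1)  2115: Fri (+1)  2116: Sat (+1)  2117: Mon (+2)  2118: Tue (+1)
  2119: Wed (+1) ✓  2120: Thu (+1)  2121: Sat (+2)  2122: Sun (+1)
Wednesday years: 2096, 2102, 2108, 2113, 2119 — 5 in total.

5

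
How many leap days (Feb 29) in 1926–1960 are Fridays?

1

Leap years in 1926–1960: 9 of them.
Feb 29 weekday advances by 5 (mod 7) from one leap year to the next four years later (or differs when a century non-leap intervenes).
Leap-day weekdays: 1928:Wed 1932:Mon 1936:Sat 1940:Thu 1944:Tue 1948:Sun 1952:Fri✓ 1956:Wed 1960:Mon
Friday: 1952 → 1.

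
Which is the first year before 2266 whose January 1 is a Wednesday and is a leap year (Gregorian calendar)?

2240

Jan 1 advances by 2 weekdays after a leap year and by 1 after a common year.
2266: Jan 1 is Monday.
2265: Sunday
2264: Friday (leap)
2263: Thursday
2262: Wednesday
2261: Tuesday
2260: Sunday (leap)
2259: Saturday
2258: Friday
2257: Thursday
2256: Tuesday (leap)
2255: Monday
2254: Sunday
2253: Saturday
2252: Thursday (leap)
2251: Wednesday
2250: Tuesday
2249: Monday
2248: Saturday (leap)
2247: Friday
2246: Thursday
2245: Wednesday
2244: Monday (leap)
2243: Sunday
2242: Saturday
2241: Friday
2240: Wednesday (leap)
2240 begins on a Wednesday and is a leap year.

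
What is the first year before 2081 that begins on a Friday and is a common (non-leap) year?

Jan 1 advances by 2 weekdays after a leap year and by 1 after a common year.
2081: Jan 1 is Wednesday.
2080: Monday (leap)
2079: Sunday
2078: Saturday
2077: Friday
2077 begins on a Friday and is a common year.

2077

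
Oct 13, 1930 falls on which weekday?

January 1, 1930 is a Wednesday.
October 13 is day 286 of the year, i.e. 285 days after Jan 1.
285 mod 7 = 5, so advance 5 weekdays from Wednesday: Monday.

Monday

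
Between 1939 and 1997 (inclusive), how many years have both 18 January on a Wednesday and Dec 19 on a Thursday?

Check each year's weekday for 18 January and Dec 19:
  1939: Wed/Tue  1940: Thu/Thu  1941: Sat/Fri  1942: Sun/Sat  1943: Mon/Sun  1944: Tue/Tue  1945: Thu/Wed  1946: Fri/Thu  1947: Sat/Fri  1948: Sun/Sun  1949: Tue/Mon  1950: Wed/Tue  1951: Thu/Wed  1952: Fri/Fri  …(31 more)…  1984: Wed/Wed  1985: Fri/Thu  1986: Sat/Fri  1987: Sun/Sat  1988: Mon/Mon  1989: Wed/Tue  1990: Thu/Wed  1991: Fri/Thu  1992: Sat/Sat  1993: Mon/Sun  1994: Tue/Mon  1995: Wed/Tue  1996: Thu/Thu  1997: Sat/Fri
Both conditions hold in: no year — 0.

0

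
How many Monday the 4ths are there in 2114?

Check the 4th of each month of 2114: Jan 4: Thu, Feb 4: Sun, Mar 4: Sun, Apr 4: Wed, May 4: Fri, Jun 4: Mon, Jul 4: Wed, Aug 4: Sat, Sep 4: Tue, Oct 4: Thu, Nov 4: Sun, Dec 4: Tue.
Monday occurs in June — 1 month.

1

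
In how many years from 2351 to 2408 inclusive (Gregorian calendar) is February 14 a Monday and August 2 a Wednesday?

2

Check each year's weekday for February 14 and August 2:
  2351: Wed/Thu  2352: Thu/Sat  2353: Sat/Sun  2354: Sun/Mon  2355: Mon/Tue  2356: Tue/Thu  2357: Thu/Fri  2358: Fri/Sat  2359: Sat/Sun  2360: Sun/Tue  2361: Tue/Wed  2362: Wed/Thu  2363: Thu/Fri  2364: Fri/Sun  …(30 more)…  2395: Tue/Wed  2396: Wed/Fri  2397: Fri/Sat  2398: Sat/Sun  2399: Sun/Mon  2400: Mon/Wed ✓  2401: Wed/Thu  2402: Thu/Fri  2403: Fri/Sat  2404: Sat/Mon  2405: Mon/Tue  2406: Tue/Wed  2407: Wed/Thu  2408: Thu/Sat
Both conditions hold in: 2372, 2400 — 2.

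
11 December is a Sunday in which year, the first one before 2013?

2011

From one year to the next, a fixed date's weekday advances by 1, or by 2 when a Feb 29 lies between the two dates.
2013: December 11 is Wednesday.
2012: Tuesday (−1)
2011: Sunday (−2)
11 December falls on a Sunday in 2011.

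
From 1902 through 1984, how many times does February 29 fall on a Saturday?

3

Leap years in 1902–1984: 21 of them.
Feb 29 weekday advances by 5 (mod 7) from one leap year to the next four years later (or differs when a century non-leap intervenes).
Leap-day weekdays: 1904:Mon 1908:Sat✓ 1912:Thu 1916:Tue 1920:Sun 1924:Fri 1928:Wed 1932:Mon 1936:Sat✓ 1940:Thu 1944:Tue 1948:Sun 1952:Fri 1956:Wed 1960:Mon 1964:Sat✓ 1968:Thu 1972:Tue 1976:Sun 1980:Fri 1984:Wed
Saturday: 1908, 1936, 1964 → 3.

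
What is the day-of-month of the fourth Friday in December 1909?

December 1, 1909 is a Wednesday, so the first Friday is the 3rd.
The fourth Friday is 3 + 21 = 24.

24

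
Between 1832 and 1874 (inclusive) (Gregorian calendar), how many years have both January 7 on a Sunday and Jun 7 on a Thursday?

4

Check each year's weekday for January 7 and Jun 7:
  1832: Sat/Thu  1833: Mon/Fri  1834: Tue/Sat  1835: Wed/Sun  1836: Thu/Tue  1837: Sat/Wed  1838: Sun/Thu ✓  1839: Mon/Fri  1840: Tue/Sun  1841: Thu/Mon  1842: Fri/Tue  1843: Sat/Wed  1844: Sun/Fri  1845: Tue/Sat  …(15 more)…  1861: Mon/Fri  1862: Tue/Sat  1863: Wed/Sun  1864: Thu/Tue  1865: Sat/Wed  1866: Sun/Thu ✓  1867: Mon/Fri  1868: Tue/Sun  1869: Thu/Mon  1870: Fri/Tue  1871: Sat/Wed  1872: Sun/Fri  1873: Tue/Sat  1874: Wed/Sun
Both conditions hold in: 1838, 1849, 1855, 1866 — 4.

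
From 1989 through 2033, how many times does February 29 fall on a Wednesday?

1

Leap years in 1989–2033: 11 of them.
Feb 29 weekday advances by 5 (mod 7) from one leap year to the next four years later (or differs when a century non-leap intervenes).
Leap-day weekdays: 1992:Sat 1996:Thu 2000:Tue 2004:Sun 2008:Fri 2012:Wed✓ 2016:Mon 2020:Sat 2024:Thu 2028:Tue 2032:Sun
Wednesday: 2012 → 1.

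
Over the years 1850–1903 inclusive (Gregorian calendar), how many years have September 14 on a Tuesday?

7

Track September 14's weekday year by year (advancing +1, or +2 across a Feb 29):
  1850: Sat  1851: Sun (+1)  1852: Tue (+2) ✓  1853: Wed (+1)  1854: Thu (+1)
  1855: Fri (+1)  1856: Sun (+2)  1857: Mon (+1)  1858: Tue (+1) ✓  1859: Wed (+1)
  1860: Fri (+2)  1861: Sat (+1)  1862: Sun (+1)  1863: Mon (+1)  … (26 more years) …
  1890: Sun (+1)  1891: Mon (+1)  1892: Wed (+2)  1893: Thu (+1)  1894: Fri (+1)
  1895: Sat (+1)  1896: Mon (+2)  1897: Tue (+1) ✓  1898: Wed (+1)  1899: Thu (+1)
  1900: Fri (+1)  1901: Sat (+1)  1902: Sun (+1)  1903: Mon (+1)
Tuesday years: 1852, 1858, 1869, 1875, 1880, 1886, 1897 — 7 in total.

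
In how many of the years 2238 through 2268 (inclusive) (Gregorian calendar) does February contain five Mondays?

1

February has 28 days (29 in leap years); it has five Mondays when Monday falls among the first (month-length − 28) days — i.e. when February 1 is Monday in a leap year (never in a common year).
February 1 by year: 2238:Thu 2239:Fri 2240:Sat 2241:Mon 2242:Tue 2243:Wed 2244:Thu 2245:Sat 2246:Sun 2247:Mon 2248:Tue 2249:Thu 2250:Fri 2251:Sat 2252:Sun 2253:Tue 2254:Wed 2255:Thu 2256:Fri 2257:Sun 2258:Mon 2259:Tue 2260:Wed 2261:Fri 2262:Sat 2263:Sun 2264:Mon✓ 2265:Wed 2266:Thu 2267:Fri 2268:Sat
Years with five Mondays: 2264 → 1.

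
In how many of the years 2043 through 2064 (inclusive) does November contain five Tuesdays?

6

November has 30 days; it has five Tuesdays when Tuesday falls among the first (month-length − 28) days — i.e. when November 1 is one of Tuesday/Monday.
November 1 by year: 2043:Sun 2044:Tue✓ 2045:Wed 2046:Thu 2047:Fri 2048:Sun 2049:Mon✓ 2050:Tue✓ 2051:Wed 2052:Fri 2053:Sat 2054:Sun 2055:Mon✓ 2056:Wed 2057:Thu 2058:Fri 2059:Sat 2060:Mon✓ 2061:Tue✓ 2062:Wed 2063:Thu 2064:Sat
Years with five Tuesdays: 2044, 2049, 2050, 2055, 2060, 2061 → 6.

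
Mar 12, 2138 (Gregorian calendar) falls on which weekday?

January 1, 2138 is a Wednesday.
March 12 is day 71 of the year, i.e. 70 days after Jan 1.
70 mod 7 = 0, so advance 0 weekdays from Wednesday: Wednesday.

Wednesday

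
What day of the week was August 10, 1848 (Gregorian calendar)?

January 1, 1848 is a Saturday.
August 10 is day 223 of the year, i.e. 222 days after Jan 1.
222 mod 7 = 5, so advance 5 weekdays from Saturday: Thursday.

Thursday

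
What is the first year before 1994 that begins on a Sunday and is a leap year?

1984

Jan 1 advances by 2 weekdays after a leap year and by 1 after a common year.
1994: Jan 1 is Saturday.
1993: Friday
1992: Wednesday (leap)
1991: Tuesday
1990: Monday
1989: Sunday
1988: Friday (leap)
1987: Thursday
1986: Wednesday
1985: Tuesday
1984: Sunday (leap)
1984 begins on a Sunday and is a leap year.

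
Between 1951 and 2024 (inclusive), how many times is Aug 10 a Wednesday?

Track Aug 10's weekday year by year (advancing +1, or +2 across a Feb 29):
  1951: Fri  1952: Sun (+2)  1953: Mon (+1)  1954: Tue (+1)  1955: Wed (+1) ✓
  1956: Fri (+2)  1957: Sat (+1)  1958: Sun (+1)  1959: Mon (+1)  1960: Wed (+2) ✓
  1961: Thu (+1)  1962: Fri (+1)  1963: Sat (+1)  1964: Mon (+2)  … (46 more years) …
  2011: Wed (+1) ✓  2012: Fri (+2)  2013: Sat (+1)  2014: Sun (+1)  2015: Mon (+1)
  2016: Wed (+2) ✓  2017: Thu (+1)  2018: Fri (+1)  2019: Sat (+1)  2020: Mon (+2)
  2021: Tue (+1)  2022: Wed (+1) ✓  2023: Thu (+1)  2024: Sat (+2)
Wednesday years: 1955, 1960, 1966, 1977, 1983, 1988, 1994, 2005, 2011, 2016, 2022 — 11 in total.

11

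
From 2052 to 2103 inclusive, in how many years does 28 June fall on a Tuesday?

7

Track 28 June's weekday year by year (advancing +1, or +2 across a Feb 29):
  2052: Fri  2053: Sat (+1)  2054: Sun (+1)  2055: Mon (+1)  2056: Wed (+2)
  2057: Thu (+1)  2058: Fri (+1)  2059: Sat (+1)  2060: Mon (+2)  2061: Tue (+1) ✓
  2062: Wed (+1)  2063: Thu (+1)  2064: Sat (+2)  2065: Sun (+1)  … (24 more years) …
  2090: Wed (+1)  2091: Thu (+1)  2092: Sat (+2)  2093: Sun (+1)  2094: Mon (+1)
  2095: Tue (+1) ✓  2096: Thu (+2)  2097: Fri (+1)  2098: Sat (+1)  2099: Sun (+1)
  2100: Mon (+1)  2101: Tue (+1) ✓  2102: Wed (+1)  2103: Thu (+1)
Tuesday years: 2061, 2067, 2072, 2078, 2089, 2095, 2101 — 7 in total.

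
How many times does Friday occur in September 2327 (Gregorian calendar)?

September 2327 has 30 days and begins on Thursday.
The first Friday is September 2.
Fridays fall on 2, 9, 16, 23, 30 — that's 5.

5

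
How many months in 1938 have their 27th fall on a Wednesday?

2

Check the 27th of each month of 1938: Jan 27: Thu, Feb 27: Sun, Mar 27: Sun, Apr 27: Wed, May 27: Fri, Jun 27: Mon, Jul 27: Wed, Aug 27: Sat, Sep 27: Tue, Oct 27: Thu, Nov 27: Sun, Dec 27: Tue.
Wednesday occurs in April, July — 2 months.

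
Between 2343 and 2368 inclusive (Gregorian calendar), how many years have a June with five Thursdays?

8

June has 30 days; it has five Thursdays when Thursday falls among the first (month-length − 28) days — i.e. when June 1 is one of Thursday/Wednesday.
June 1 by year: 2343:Tue 2344:Thu✓ 2345:Fri 2346:Sat 2347:Sun 2348:Tue 2349:Wed✓ 2350:Thu✓ 2351:Fri 2352:Sun 2353:Mon 2354:Tue 2355:Wed✓ 2356:Fri 2357:Sat 2358:Sun 2359:Mon 2360:Wed✓ 2361:Thu✓ 2362:Fri 2363:Sat 2364:Mon 2365:Tue 2366:Wed✓ 2367:Thu✓ 2368:Sat
Years with five Thursdays: 2344, 2349, 2350, 2355, 2360, 2361, 2366, 2367 → 8.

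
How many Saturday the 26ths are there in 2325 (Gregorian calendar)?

2

Check the 26th of each month of 2325: Jan 26: Mon, Feb 26: Thu, Mar 26: Thu, Apr 26: Sun, May 26: Tue, Jun 26: Fri, Jul 26: Sun, Aug 26: Wed, Sep 26: Sat, Oct 26: Mon, Nov 26: Thu, Dec 26: Sat.
Saturday occurs in September, December — 2 months.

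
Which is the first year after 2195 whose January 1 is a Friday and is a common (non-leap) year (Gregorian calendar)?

2202

Jan 1 advances by 2 weekdays after a leap year and by 1 after a common year.
2195: Jan 1 is Thursday.
2196: Friday (leap)
2197: Sunday
2198: Monday
2199: Tuesday
2200: Wednesday
2201: Thursday
2202: Friday
2202 begins on a Friday and is a common year.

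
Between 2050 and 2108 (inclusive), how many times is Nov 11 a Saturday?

8

Track Nov 11's weekday year by year (advancing +1, or +2 across a Feb 29):
  2050: Fri  2051: Sat (+1) ✓  2052: Mon (+2)  2053: Tue (+1)  2054: Wed (+1)
  2055: Thu (+1)  2056: Sat (+2) ✓  2057: Sun (+1)  2058: Mon (+1)  2059: Tue (+1)
  2060: Thu (+2)  2061: Fri (+1)  2062: Sat (+1) ✓  2063: Sun (+1)  … (31 more years) …
  2095: Fri (+1)  2096: Sun (+2)  2097: Mon (+1)  2098: Tue (+1)  2099: Wed (+1)
  2100: Thu (+1)  2101: Fri (+1)  2102: Sat (+1) ✓  2103: Sun (+1)  2104: Tue (+2)
  2105: Wed (+1)  2106: Thu (+1)  2107: Fri (+1)  2108: Sun (+2)
Saturday years: 2051, 2056, 2062, 2073, 2079, 2084, 2090, 2102 — 8 in total.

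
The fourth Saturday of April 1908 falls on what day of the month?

April 1, 1908 is a Wednesday, so the first Saturday is the 4th.
The fourth Saturday is 4 + 21 = 25.

25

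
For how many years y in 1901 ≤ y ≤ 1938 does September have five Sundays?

September has 30 days; it has five Sundays when Sunday falls among the first (month-length − 28) days — i.e. when September 1 is one of Sunday/Saturday.
September 1 by year: 1901:Sun✓ 1902:Mon 1903:Tue 1904:Thu 1905:Fri 1906:Sat✓ 1907:Sun✓ 1908:Tue 1909:Wed 1910:Thu 1911:Fri 1912:Sun✓ 1913:Mon 1914:Tue 1915:Wed …(8 more)… 1924:Mon 1925:Tue 1926:Wed 1927:Thu 1928:Sat✓ 1929:Sun✓ 1930:Mon 1931:Tue 1932:Thu 1933:Fri 1934:Sat✓ 1935:Sun✓ 1936:Tue 1937:Wed 1938:Thu
Years with five Sundays: 1901, 1906, 1907, 1912, 1917, 1918, 1923, 1928, 1929, 1934, 1935 → 11.

11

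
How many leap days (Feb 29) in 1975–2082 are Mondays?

Leap years in 1975–2082: 27 of them.
Feb 29 weekday advances by 5 (mod 7) from one leap year to the next four years later (or differs when a century non-leap intervenes).
Leap-day weekdays: 1976:Sun 1980:Fri 1984:Wed 1988:Mon✓ 1992:Sat 1996:Thu 2000:Tue 2004:Sun 2008:Fri 2012:Wed 2016:Mon✓ 2020:Sat 2024:Thu 2028:Tue 2032:Sun 2036:Fri 2040:Wed 2044:Mon✓ 2048:Sat 2052:Thu 2056:Tue 2060:Sun 2064:Fri 2068:Wed 2072:Mon✓ 2076:Sat 2080:Thu
Monday: 1988, 2016, 2044, 2072 → 4.

4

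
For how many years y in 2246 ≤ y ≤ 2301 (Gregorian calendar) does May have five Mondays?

May has 31 days; it has five Mondays when Monday falls among the first (month-length − 28) days — i.e. when May 1 is one of Monday/Sunday/Saturday.
May 1 by year: 2246:Fri 2247:Sat✓ 2248:Mon✓ 2249:Tue 2250:Wed 2251:Thu 2252:Sat✓ 2253:Sun✓ 2254:Mon✓ 2255:Tue 2256:Thu 2257:Fri 2258:Sat✓ 2259:Sun✓ 2260:Tue …(26 more)… 2287:Sun✓ 2288:Tue 2289:Wed 2290:Thu 2291:Fri 2292:Sun✓ 2293:Mon✓ 2294:Tue 2295:Wed 2296:Fri 2297:Sat✓ 2298:Sun✓ 2299:Mon✓ 2300:Tue 2301:Wed
Years with five Mondays: 2247, 2248, 2252, 2253, 2254, 2258, 2259, 2264, 2265, 2269, 2270, 2271, 2275, 2276, 2280, 2281, 2282, 2286, 2287, 2292, 2293, 2297, 2298, 2299 → 24.

24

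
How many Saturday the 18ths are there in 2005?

Check the 18th of each month of 2005: Jan 18: Tue, Feb 18: Fri, Mar 18: Fri, Apr 18: Mon, May 18: Wed, Jun 18: Sat, Jul 18: Mon, Aug 18: Thu, Sep 18: Sun, Oct 18: Tue, Nov 18: Fri, Dec 18: Sun.
Saturday occurs in June — 1 month.

1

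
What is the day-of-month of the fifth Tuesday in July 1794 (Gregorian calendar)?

29

July 1, 1794 is a Tuesday, so the first Tuesday is the 1st.
The fifth Tuesday is 1 + 28 = 29.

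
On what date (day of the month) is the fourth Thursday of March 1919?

March 1, 1919 is a Saturday, so the first Thursday is the 6th.
The fourth Thursday is 6 + 21 = 27.

27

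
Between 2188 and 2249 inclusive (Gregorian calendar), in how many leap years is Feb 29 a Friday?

2

Leap years in 2188–2249: 15 of them.
Feb 29 weekday advances by 5 (mod 7) from one leap year to the next four years later (or differs when a century non-leap intervenes).
Leap-day weekdays: 2188:Fri✓ 2192:Wed 2196:Mon 2204:Wed 2208:Mon 2212:Sat 2216:Thu 2220:Tue 2224:Sun 2228:Fri✓ 2232:Wed 2236:Mon 2240:Sat 2244:Thu 2248:Tue
Friday: 2188, 2228 → 2.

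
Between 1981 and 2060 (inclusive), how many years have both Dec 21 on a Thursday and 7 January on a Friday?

3

Check each year's weekday for Dec 21 and 7 January:
  1981: Mon/Wed  1982: Tue/Thu  1983: Wed/Fri  1984: Fri/Sat  1985: Sat/Mon  1986: Sun/Tue  1987: Mon/Wed  1988: Wed/Thu  1989: Thu/Sat  1990: Fri/Sun  1991: Sat/Mon  1992: Mon/Tue  1993: Tue/Thu  1994: Wed/Fri  …(52 more)…  2047: Sat/Mon  2048: Mon/Tue  2049: Tue/Thu  2050: Wed/Fri  2051: Thu/Sat  2052: Sat/Sun  2053: Sun/Tue  2054: Mon/Wed  2055: Tue/Thu  2056: Thu/Fri ✓  2057: Fri/Sun  2058: Sat/Mon  2059: Sun/Tue  2060: Tue/Wed
Both conditions hold in: 2000, 2028, 2056 — 3.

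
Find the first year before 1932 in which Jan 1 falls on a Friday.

Jan 1 advances by 2 weekdays after a leap year and by 1 after a common year.
1932: Jan 1 is Friday (leap).
1931: Thursday
1930: Wednesday
1929: Tuesday
1928: Sunday (leap)
1927: Saturday
1926: Friday
1926 begins on a Friday

1926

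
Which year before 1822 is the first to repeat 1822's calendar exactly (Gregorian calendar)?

Two years share a calendar iff Jan 1 falls on the same weekday and both are leap or both are common. 1822: Jan 1 is Tuesday, common year.
1821: Jan 1 Monday, common
1820: Jan 1 Saturday, leap
1819: Jan 1 Friday, common
1818: Jan 1 Thursday, common
1817: Jan 1 Wednesday, common
1816: Jan 1 Monday, leap
1815: Jan 1 Sunday, common
1814: Jan 1 Saturday, common
1813: Jan 1 Friday, common
1812: Jan 1 Wednesday, leap
1811: Jan 1 Tuesday, common
1811 matches on both conditions.

1811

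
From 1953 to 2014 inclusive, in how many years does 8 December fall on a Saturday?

9

Track 8 December's weekday year by year (advancing +1, or +2 across a Feb 29):
  1953: Tue  1954: Wed (+1)  1955: Thu (+1)  1956: Sat (+2) ✓  1957: Sun (+1)
  1958: Mon (+1)  1959: Tue (+1)  1960: Thu (+2)  1961: Fri (+1)  1962: Sat (+1) ✓
  1963: Sun (+1)  1964: Tue (+2)  1965: Wed (+1)  1966: Thu (+1)  … (34 more years) …
  2001: Sat (+1) ✓  2002: Sun (+1)  2003: Mon (+1)  2004: Wed (+2)  2005: Thu (+1)
  2006: Fri (+1)  2007: Sat (+1) ✓  2008: Mon (+2)  2009: Tue (+1)  2010: Wed (+1)
  2011: Thu (+1)  2012: Sat (+2) ✓  2013: Sun (+1)  2014: Mon (+1)
Saturday years: 1956, 1962, 1973, 1979, 1984, 1990, 2001, 2007, 2012 — 9 in total.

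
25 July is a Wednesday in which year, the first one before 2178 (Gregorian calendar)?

2170

From one year to the next, a fixed date's weekday advances by 1, or by 2 when a Feb 29 lies between the two dates.
2178: July 25 is Saturday.
2177: Friday (−1)
2176: Thursday (−1)
2175: Tuesday (−2)
2174: Monday (−1)
2173: Sunday (−1)
2172: Saturday (−1)
2171: Thursday (−2)
2170: Wednesday (−1)
25 July falls on a Wednesday in 2170.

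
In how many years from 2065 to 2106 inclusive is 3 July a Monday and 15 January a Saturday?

Check each year's weekday for 3 July and 15 January:
  2065: Fri/Thu  2066: Sat/Fri  2067: Sun/Sat  2068: Tue/Sun  2069: Wed/Tue  2070: Thu/Wed  2071: Fri/Thu  2072: Sun/Fri  2073: Mon/Sun  2074: Tue/Mon  2075: Wed/Tue  2076: Fri/Wed  2077: Sat/Fri  2078: Sun/Sat  …(14 more)…  2093: Fri/Thu  2094: Sat/Fri  2095: Sun/Sat  2096: Tue/Sun  2097: Wed/Tue  2098: Thu/Wed  2099: Fri/Thu  2100: Sat/Fri  2101: Sun/Sat  2102: Mon/Sun  2103: Tue/Mon  2104: Thu/Tue  2105: Fri/Thu  2106: Sat/Fri
Both conditions hold in: 2084 — 1.

1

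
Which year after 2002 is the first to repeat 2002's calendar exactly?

2013

Two years share a calendar iff Jan 1 falls on the same weekday and both are leap or both are common. 2002: Jan 1 is Tuesday, common year.
2003: Jan 1 Wednesday, common
2004: Jan 1 Thursday, leap
2005: Jan 1 Saturday, common
2006: Jan 1 Sunday, common
2007: Jan 1 Monday, common
2008: Jan 1 Tuesday, leap
2009: Jan 1 Thursday, common
2010: Jan 1 Friday, common
2011: Jan 1 Saturday, common
2012: Jan 1 Sunday, leap
2013: Jan 1 Tuesday, common
2013 matches on both conditions.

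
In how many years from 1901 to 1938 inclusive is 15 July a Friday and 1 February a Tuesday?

4

Check each year's weekday for 15 July and 1 February:
  1901: Mon/Fri  1902: Tue/Sat  1903: Wed/Sun  1904: Fri/Mon  1905: Sat/Wed  1906: Sun/Thu  1907: Mon/Fri  1908: Wed/Sat  1909: Thu/Mon  1910: Fri/Tue ✓  1911: Sat/Wed  1912: Mon/Thu  1913: Tue/Sat  1914: Wed/Sun  …(10 more)…  1925: Wed/Sun  1926: Thu/Mon  1927: Fri/Tue ✓  1928: Sun/Wed  1929: Mon/Fri  1930: Tue/Sat  1931: Wed/Sun  1932: Fri/Mon  1933: Sat/Wed  1934: Sun/Thu  1935: Mon/Fri  1936: Wed/Sat  1937: Thu/Mon  1938: Fri/Tue ✓
Both conditions hold in: 1910, 1921, 1927, 1938 — 4.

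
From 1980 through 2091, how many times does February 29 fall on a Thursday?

4

Leap years in 1980–2091: 28 of them.
Feb 29 weekday advances by 5 (mod 7) from one leap year to the next four years later (or differs when a century non-leap intervenes).
Leap-day weekdays: 1980:Fri 1984:Wed 1988:Mon 1992:Sat 1996:Thu✓ 2000:Tue 2004:Sun 2008:Fri 2012:Wed 2016:Mon 2020:Sat 2024:Thu✓ 2028:Tue 2032:Sun 2036:Fri 2040:Wed 2044:Mon 2048:Sat 2052:Thu✓ 2056:Tue 2060:Sun 2064:Fri 2068:Wed 2072:Mon 2076:Sat 2080:Thu✓ 2084:Tue 2088:Sun
Thursday: 1996, 2024, 2052, 2080 → 4.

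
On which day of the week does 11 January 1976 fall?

January 1, 1976 is a Thursday.
January 11 is day 11 of the year, i.e. 10 days after Jan 1.
10 mod 7 = 3, so advance 3 weekdays from Thursday: Sunday.

Sunday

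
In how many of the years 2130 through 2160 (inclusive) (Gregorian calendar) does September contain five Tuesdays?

9

September has 30 days; it has five Tuesdays when Tuesday falls among the first (month-length − 28) days — i.e. when September 1 is one of Tuesday/Monday.
September 1 by year: 2130:Fri 2131:Sat 2132:Mon✓ 2133:Tue✓ 2134:Wed 2135:Thu 2136:Sat 2137:Sun 2138:Mon✓ 2139:Tue✓ 2140:Thu 2141:Fri 2142:Sat 2143:Sun 2144:Tue✓ 2145:Wed 2146:Thu 2147:Fri 2148:Sun 2149:Mon✓ 2150:Tue✓ 2151:Wed 2152:Fri 2153:Sat 2154:Sun 2155:Mon✓ 2156:Wed 2157:Thu 2158:Fri 2159:Sat 2160:Mon✓
Years with five Tuesdays: 2132, 2133, 2138, 2139, 2144, 2149, 2150, 2155, 2160 → 9.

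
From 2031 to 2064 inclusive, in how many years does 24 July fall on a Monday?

5

Track 24 July's weekday year by year (advancing +1, or +2 across a Feb 29):
  2031: Thu  2032: Sat (+2)  2033: Sun (+1)  2034: Mon (+1) ✓  2035: Tue (+1)
  2036: Thu (+2)  2037: Fri (+1)  2038: Sat (+1)  2039: Sun (+1)  2040: Tue (+2)
  2041: Wed (+1)  2042: Thu (+1)  2043: Fri (+1)  2044: Sun (+2)  … (6 more years) …
  2051: Mon (+1) ✓  2052: Wed (+2)  2053: Thu (+1)  2054: Fri (+1)  2055: Sat (+1)
  2056: Mon (+2) ✓  2057: Tue (+1)  2058: Wed (+1)  2059: Thu (+1)  2060: Sat (+2)
  2061: Sun (+1)  2062: Mon (+1) ✓  2063: Tue (+1)  2064: Thu (+2)
Monday years: 2034, 2045, 2051, 2056, 2062 — 5 in total.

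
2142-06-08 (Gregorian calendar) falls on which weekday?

Friday

January 1, 2142 is a Monday.
June 8 is day 159 of the year, i.e. 158 days after Jan 1.
158 mod 7 = 4, so advance 4 weekdays from Monday: Friday.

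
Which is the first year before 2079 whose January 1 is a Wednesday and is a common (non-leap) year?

2070

Jan 1 advances by 2 weekdays after a leap year and by 1 after a common year.
2079: Jan 1 is Sunday.
2078: Saturday
2077: Friday
2076: Wednesday (leap)
2075: Tuesday
2074: Monday
2073: Sunday
2072: Friday (leap)
2071: Thursday
2070: Wednesday
2070 begins on a Wednesday and is a common year.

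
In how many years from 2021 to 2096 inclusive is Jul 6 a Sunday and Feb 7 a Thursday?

Check each year's weekday for Jul 6 and Feb 7:
  2021: Tue/Sun  2022: Wed/Mon  2023: Thu/Tue  2024: Sat/Wed  2025: Sun/Fri  2026: Mon/Sat  2027: Tue/Sun  2028: Thu/Mon  2029: Fri/Wed  2030: Sat/Thu  2031: Sun/Fri  2032: Tue/Sat  2033: Wed/Mon  2034: Thu/Tue  …(48 more)…  2083: Tue/Sun  2084: Thu/Mon  2085: Fri/Wed  2086: Sat/Thu  2087: Sun/Fri  2088: Tue/Sat  2089: Wed/Mon  2090: Thu/Tue  2091: Fri/Wed  2092: Sun/Thu ✓  2093: Mon/Sat  2094: Tue/Sun  2095: Wed/Mon  2096: Fri/Tue
Both conditions hold in: 2036, 2064, 2092 — 3.

3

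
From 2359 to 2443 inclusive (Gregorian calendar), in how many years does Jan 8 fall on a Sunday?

12

Track Jan 8's weekday year by year (advancing +1, or +2 across a Feb 29):
  2359: Thu  2360: Fri (+1)  2361: Sun (+2) ✓  2362: Mon (+1)  2363: Tue (+1)
  2364: Wed (+1)  2365: Fri (+2)  2366: Sat (+1)  2367: Sun (+1) ✓  2368: Mon (+1)
  2369: Wed (+2)  2370: Thu (+1)  2371: Fri (+1)  2372: Sat (+1)  … (57 more years) …
  2430: Tue (+1)  2431: Wed (+1)  2432: Thu (+1)  2433: Sat (+2)  2434: Sun (+1) ✓
  2435: Mon (+1)  2436: Tue (+1)  2437: Thu (+2)  2438: Fri (+1)  2439: Sat (+1)
  2440: Sun (+1) ✓  2441: Tue (+2)  2442: Wed (+1)  2443: Thu (+1)
Sunday years: 2361, 2367, 2378, 2384, 2389, 2395, 2406, 2412, 2417, 2423, 2434, 2440 — 12 in total.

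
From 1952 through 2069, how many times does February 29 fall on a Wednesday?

5

Leap years in 1952–2069: 30 of them.
Feb 29 weekday advances by 5 (mod 7) from one leap year to the next four years later (or differs when a century non-leap intervenes).
Leap-day weekdays: 1952:Fri 1956:Wed✓ 1960:Mon 1964:Sat 1968:Thu 1972:Tue 1976:Sun 1980:Fri 1984:Wed✓ 1988:Mon 1992:Sat 1996:Thu 2000:Tue …(4 more)… 2020:Sat 2024:Thu 2028:Tue 2032:Sun 2036:Fri 2040:Wed✓ 2044:Mon 2048:Sat 2052:Thu 2056:Tue 2060:Sun 2064:Fri 2068:Wed✓
Wednesday: 1956, 1984, 2012, 2040, 2068 → 5.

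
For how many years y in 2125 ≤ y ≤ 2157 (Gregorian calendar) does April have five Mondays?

10

April has 30 days; it has five Mondays when Monday falls among the first (month-length − 28) days — i.e. when April 1 is one of Monday/Sunday.
April 1 by year: 2125:Sun✓ 2126:Mon✓ 2127:Tue 2128:Thu 2129:Fri 2130:Sat 2131:Sun✓ 2132:Tue 2133:Wed 2134:Thu 2135:Fri 2136:Sun✓ 2137:Mon✓ 2138:Tue 2139:Wed …(3 more)… 2143:Mon✓ 2144:Wed 2145:Thu 2146:Fri 2147:Sat 2148:Mon✓ 2149:Tue 2150:Wed 2151:Thu 2152:Sat 2153:Sun✓ 2154:Mon✓ 2155:Tue 2156:Thu 2157:Fri
Years with five Mondays: 2125, 2126, 2131, 2136, 2137, 2142, 2143, 2148, 2153, 2154 → 10.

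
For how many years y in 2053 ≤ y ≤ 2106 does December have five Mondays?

December has 31 days; it has five Mondays when Monday falls among the first (month-length − 28) days — i.e. when December 1 is one of Monday/Sunday/Saturday.
December 1 by year: 2053:Mon✓ 2054:Tue 2055:Wed 2056:Fri 2057:Sat✓ 2058:Sun✓ 2059:Mon✓ 2060:Wed 2061:Thu 2062:Fri 2063:Sat✓ 2064:Mon✓ 2065:Tue 2066:Wed 2067:Thu …(24 more)… 2092:Mon✓ 2093:Tue 2094:Wed 2095:Thu 2096:Sat✓ 2097:Sun✓ 2098:Mon✓ 2099:Tue 2100:Wed 2101:Thu 2102:Fri 2103:Sat✓ 2104:Mon✓ 2105:Tue 2106:Wed
Years with five Mondays: 2053, 2057, 2058, 2059, 2063, 2064, 2068, 2069, 2070, 2074, 2075, 2080, 2081, 2085, 2086, 2087, 2091, 2092, 2096, 2097, 2098, 2103, 2104 → 23.

23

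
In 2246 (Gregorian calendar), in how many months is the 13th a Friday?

3

Check the 13th of each month of 2246: Jan 13: Tue, Feb 13: Fri, Mar 13: Fri, Apr 13: Mon, May 13: Wed, Jun 13: Sat, Jul 13: Mon, Aug 13: Thu, Sep 13: Sun, Oct 13: Tue, Nov 13: Fri, Dec 13: Sun.
Friday occurs in February, March, November — 3 months.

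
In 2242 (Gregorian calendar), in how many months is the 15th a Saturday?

2

Check the 15th of each month of 2242: Jan 15: Sat, Feb 15: Tue, Mar 15: Tue, Apr 15: Fri, May 15: Sun, Jun 15: Wed, Jul 15: Fri, Aug 15: Mon, Sep 15: Thu, Oct 15: Sat, Nov 15: Tue, Dec 15: Thu.
Saturday occurs in January, October — 2 months.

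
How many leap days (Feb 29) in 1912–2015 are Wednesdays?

4

Leap years in 1912–2015: 26 of them.
Feb 29 weekday advances by 5 (mod 7) from one leap year to the next four years later (or differs when a century non-leap intervenes).
Leap-day weekdays: 1912:Thu 1916:Tue 1920:Sun 1924:Fri 1928:Wed✓ 1932:Mon 1936:Sat 1940:Thu 1944:Tue 1948:Sun 1952:Fri 1956:Wed✓ 1960:Mon 1964:Sat 1968:Thu 1972:Tue 1976:Sun 1980:Fri 1984:Wed✓ 1988:Mon 1992:Sat 1996:Thu 2000:Tue 2004:Sun 2008:Fri 2012:Wed✓
Wednesday: 1928, 1956, 1984, 2012 → 4.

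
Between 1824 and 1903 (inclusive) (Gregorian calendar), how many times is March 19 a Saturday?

12

Track March 19's weekday year by year (advancing +1, or +2 across a Feb 29):
  1824: Fri  1825: Sat (+1) ✓  1826: Sun (+1)  1827: Mon (+1)  1828: Wed (+2)
  1829: Thu (+1)  1830: Fri (+1)  1831: Sat (+1) ✓  1832: Mon (+2)  1833: Tue (+1)
  1834: Wed (+1)  1835: Thu (+1)  1836: Sat (+2) ✓  1837: Sun (+1)  … (52 more years) …
  1890: Wed (+1)  1891: Thu (+1)  1892: Sat (+2) ✓  1893: Sun (+1)  1894: Mon (+1)
  1895: Tue (+1)  1896: Thu (+2)  1897: Fri (+1)  1898: Sat (+1) ✓  1899: Sun (+1)
  1900: Mon (+1)  1901: Tue (+1)  1902: Wed (+1)  1903: Thu (+1)
Saturday years: 1825, 1831, 1836, 1842, 1853, 1859, 1864, 1870, 1881, 1887, 1892, 1898 — 12 in total.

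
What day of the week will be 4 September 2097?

Wednesday

January 1, 2097 is a Tuesday.
September 4 is day 247 of the year, i.e. 246 days after Jan 1.
246 mod 7 = 1, so advance 1 weekday from Tuesday: Wednesday.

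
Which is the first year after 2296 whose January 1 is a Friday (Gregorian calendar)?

Jan 1 advances by 2 weekdays after a leap year and by 1 after a common year.
2296: Jan 1 is Wednesday (leap).
2297: Friday
2297 begins on a Friday

2297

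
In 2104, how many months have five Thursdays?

4

A month of length L has five Thursdays iff its first Thursday is on day ≤ L−28 (so day 1–3 in a 31-day month, 1–2 in a 30-day month, day 1 in a leap February).
Checking each month of 2104: Jan starts Tue (31d) ✓; Feb starts Fri (29d); Mar starts Sat (31d); Apr starts Tue (30d); May starts Thu (31d) ✓; Jun starts Sun (30d); Jul starts Tue (31d) ✓; Aug starts Fri (31d); Sep starts Mon (30d); Oct starts Wed (31d) ✓; Nov starts Sat (30d); Dec starts Mon (31d).
Five-Thursday months: January, May, July, October → 4.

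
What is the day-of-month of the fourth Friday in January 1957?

25

January 1, 1957 is a Tuesday, so the first Friday is the 4th.
The fourth Friday is 4 + 21 = 25.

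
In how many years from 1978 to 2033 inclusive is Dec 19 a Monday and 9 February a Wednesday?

Check each year's weekday for Dec 19 and 9 February:
  1978: Tue/Thu  1979: Wed/Fri  1980: Fri/Sat  1981: Sat/Mon  1982: Sun/Tue  1983: Mon/Wed ✓  1984: Wed/Thu  1985: Thu/Sat  1986: Fri/Sun  1987: Sat/Mon  1988: Mon/Tue  1989: Tue/Thu  1990: Wed/Fri  1991: Thu/Sat  …(28 more)…  2020: Sat/Sun  2021: Sun/Tue  2022: Mon/Wed ✓  2023: Tue/Thu  2024: Thu/Fri  2025: Fri/Sun  2026: Sat/Mon  2027: Sun/Tue  2028: Tue/Wed  2029: Wed/Fri  2030: Thu/Sat  2031: Fri/Sun  2032: Sun/Mon  2033: Mon/Wed ✓
Both conditions hold in: 1983, 1994, 2005, 2011, 2022, 2033 — 6.

6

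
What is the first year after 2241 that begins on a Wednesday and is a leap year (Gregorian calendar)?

Jan 1 advances by 2 weekdays after a leap year and by 1 after a common year.
2241: Jan 1 is Friday.
2242: Saturday
2243: Sunday
2244: Monday (leap)
2245: Wednesday
2246: Thursday
2247: Friday
2248: Saturday (leap)
2249: Monday
2250: Tuesday
2251: Wednesday
2252: Thursday (leap)
2253: Saturday
2254: Sunday
2255: Monday
2256: Tuesday (leap)
2257: Thursday
2258: Friday
2259: Saturday
2260: Sunday (leap)
2261: Tuesday
2262: Wednesday
2263: Thursday
2264: Friday (leap)
2265: Sunday
2266: Monday
2267: Tuesday
2268: Wednesday (leap)
2268 begins on a Wednesday and is a leap year.

2268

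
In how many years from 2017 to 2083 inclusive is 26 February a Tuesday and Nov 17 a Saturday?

0

Check each year's weekday for 26 February and Nov 17:
  2017: Sun/Fri  2018: Mon/Sat  2019: Tue/Sun  2020: Wed/Tue  2021: Fri/Wed  2022: Sat/Thu  2023: Sun/Fri  2024: Mon/Sun  2025: Wed/Mon  2026: Thu/Tue  2027: Fri/Wed  2028: Sat/Fri  2029: Mon/Sat  2030: Tue/Sun  …(39 more)…  2070: Wed/Mon  2071: Thu/Tue  2072: Fri/Thu  2073: Sun/Fri  2074: Mon/Sat  2075: Tue/Sun  2076: Wed/Tue  2077: Fri/Wed  2078: Sat/Thu  2079: Sun/Fri  2080: Mon/Sun  2081: Wed/Mon  2082: Thu/Tue  2083: Fri/Wed
Both conditions hold in: no year — 0.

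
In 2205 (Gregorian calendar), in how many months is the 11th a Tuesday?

1

Check the 11th of each month of 2205: Jan 11: Fri, Feb 11: Mon, Mar 11: Mon, Apr 11: Thu, May 11: Sat, Jun 11: Tue, Jul 11: Thu, Aug 11: Sun, Sep 11: Wed, Oct 11: Fri, Nov 11: Mon, Dec 11: Wed.
Tuesday occurs in June — 1 month.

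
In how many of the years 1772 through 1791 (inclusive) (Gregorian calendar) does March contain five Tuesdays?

March has 31 days; it has five Tuesdays when Tuesday falls among the first (month-length − 28) days — i.e. when March 1 is one of Tuesday/Monday/Sunday.
March 1 by year: 1772:Sun✓ 1773:Mon✓ 1774:Tue✓ 1775:Wed 1776:Fri 1777:Sat 1778:Sun✓ 1779:Mon✓ 1780:Wed 1781:Thu 1782:Fri 1783:Sat 1784:Mon✓ 1785:Tue✓ 1786:Wed 1787:Thu 1788:Sat 1789:Sun✓ 1790:Mon✓ 1791:Tue✓
Years with five Tuesdays: 1772, 1773, 1774, 1778, 1779, 1784, 1785, 1789, 1790, 1791 → 10.

10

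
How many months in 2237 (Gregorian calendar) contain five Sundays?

5

A month of length L has five Sundays iff its first Sunday is on day ≤ L−28 (so day 1–3 in a 31-day month, 1–2 in a 30-day month, day 1 in a leap February).
Checking each month of 2237: Jan starts Sun (31d) ✓; Feb starts Wed (28d); Mar starts Wed (31d); Apr starts Sat (30d) ✓; May starts Mon (31d); Jun starts Thu (30d); Jul starts Sat (31d) ✓; Aug starts Tue (31d); Sep starts Fri (30d); Oct starts Sun (31d) ✓; Nov starts Wed (30d); Dec starts Fri (31d) ✓.
Five-Sunday months: January, April, July, October, December → 5.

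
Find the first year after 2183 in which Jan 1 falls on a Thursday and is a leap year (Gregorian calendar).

2184

Jan 1 advances by 2 weekdays after a leap year and by 1 after a common year.
2183: Jan 1 is Wednesday.
2184: Thursday (leap)
2184 begins on a Thursday and is a leap year.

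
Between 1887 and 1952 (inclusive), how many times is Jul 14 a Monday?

Track Jul 14's weekday year by year (advancing +1, or +2 across a Feb 29):
  1887: Thu  1888: Sat (+2)  1889: Sun (+1)  1890: Mon (+1) ✓  1891: Tue (+1)
  1892: Thu (+2)  1893: Fri (+1)  1894: Sat (+1)  1895: Sun (+1)  1896: Tue (+2)
  1897: Wed (+1)  1898: Thu (+1)  1899: Fri (+1)  1900: Sat (+1)  … (38 more years) …
  1939: Fri (+1)  1940: Sun (+2)  1941: Mon (+1) ✓  1942: Tue (+1)  1943: Wed (+1)
  1944: Fri (+2)  1945: Sat (+1)  1946: Sun (+1)  1947: Mon (+1) ✓  1948: Wed (+2)
  1949: Thu (+1)  1950: Fri (+1)  1951: Sat (+1)  1952: Mon (+2) ✓
Monday years: 1890, 1902, 1913, 1919, 1924, 1930, 1941, 1947, 1952 — 9 in total.

9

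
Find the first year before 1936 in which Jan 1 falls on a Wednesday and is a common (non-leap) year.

Jan 1 advances by 2 weekdays after a leap year and by 1 after a common year.
1936: Jan 1 is Wednesday (leap).
1935: Tuesday
1934: Monday
1933: Sunday
1932: Friday (leap)
1931: Thursday
1930: Wednesday
1930 begins on a Wednesday and is a common year.

1930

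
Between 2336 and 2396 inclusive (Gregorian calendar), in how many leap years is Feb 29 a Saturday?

3

Leap years in 2336–2396: 16 of them.
Feb 29 weekday advances by 5 (mod 7) from one leap year to the next four years later (or differs when a century non-leap intervenes).
Leap-day weekdays: 2336:Sat✓ 2340:Thu 2344:Tue 2348:Sun 2352:Fri 2356:Wed 2360:Mon 2364:Sat✓ 2368:Thu 2372:Tue 2376:Sun 2380:Fri 2384:Wed 2388:Mon 2392:Sat✓ 2396:Thu
Saturday: 2336, 2364, 2392 → 3.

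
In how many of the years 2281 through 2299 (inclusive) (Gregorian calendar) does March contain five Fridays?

8

March has 31 days; it has five Fridays when Friday falls among the first (month-length − 28) days — i.e. when March 1 is one of Friday/Thursday/Wednesday.
March 1 by year: 2281:Tue 2282:Wed✓ 2283:Thu✓ 2284:Sat 2285:Sun 2286:Mon 2287:Tue 2288:Thu✓ 2289:Fri✓ 2290:Sat 2291:Sun 2292:Tue 2293:Wed✓ 2294:Thu✓ 2295:Fri✓ 2296:Sun 2297:Mon 2298:Tue 2299:Wed✓
Years with five Fridays: 2282, 2283, 2288, 2289, 2293, 2294, 2295, 2299 → 8.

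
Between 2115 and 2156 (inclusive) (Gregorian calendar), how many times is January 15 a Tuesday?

6

Track January 15's weekday year by year (advancing +1, or +2 across a Feb 29):
  2115: Tue ✓  2116: Wed (+1)  2117: Fri (+2)  2118: Sat (+1)  2119: Sun (+1)
  2120: Mon (+1)  2121: Wed (+2)  2122: Thu (+1)  2123: Fri (+1)  2124: Sat (+1)
  2125: Mon (+2)  2126: Tue (+1) ✓  2127: Wed (+1)  2128: Thu (+1)  … (14 more years) …
  2143: Tue (+1) ✓  2144: Wed (+1)  2145: Fri (+2)  2146: Sat (+1)  2147: Sun (+1)
  2148: Mon (+1)  2149: Wed (+2)  2150: Thu (+1)  2151: Fri (+1)  2152: Sat (+1)
  2153: Mon (+2)  2154: Tue (+1) ✓  2155: Wed (+1)  2156: Thu (+1)
Tuesday years: 2115, 2126, 2132, 2137, 2143, 2154 — 6 in total.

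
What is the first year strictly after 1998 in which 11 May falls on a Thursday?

2000

From one year to the next, a fixed date's weekday advances by 1, or by 2 when a Feb 29 lies between the two dates.
1998: May 11 is Monday.
1999: Tuesday (+1)
2000: Thursday (+2)
11 May falls on a Thursday in 2000.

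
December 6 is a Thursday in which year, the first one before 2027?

From one year to the next, a fixed date's weekday advances by 1, or by 2 when a Feb 29 lies between the two dates.
2027: December 6 is Monday.
2026: Sunday (−1)
2025: Saturday (−1)
2024: Friday (−1)
2023: Wednesday (−2)
2022: Tuesday (−1)
2021: Monday (−1)
2020: Sunday (−1)
2019: Friday (−2)
2018: Thursday (−1)
December 6 falls on a Thursday in 2018.

2018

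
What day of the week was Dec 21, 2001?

Friday

January 1, 2001 is a Monday.
December 21 is day 355 of the year, i.e. 354 days after Jan 1.
354 mod 7 = 4, so advance 4 weekdays from Monday: Friday.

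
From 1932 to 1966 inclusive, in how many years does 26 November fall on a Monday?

5

Track 26 November's weekday year by year (advancing +1, or +2 across a Feb 29):
  1932: Sat  1933: Sun (+1)  1934: Mon (+1) ✓  1935: Tue (+1)  1936: Thu (+2)
  1937: Fri (+1)  1938: Sat (+1)  1939: Sun (+1)  1940: Tue (+2)  1941: Wed (+1)
  1942: Thu (+1)  1943: Fri (+1)  1944: Sun (+2)  1945: Mon (+1) ✓  … (7 more years) …
  1953: Thu (+1)  1954: Fri (+1)  1955: Sat (+1)  1956: Mon (+2) ✓  1957: Tue (+1)
  1958: Wed (+1)  1959: Thu (+1)  1960: Sat (+2)  1961: Sun (+1)  1962: Mon (+1) ✓
  1963: Tue (+1)  1964: Thu (+2)  1965: Fri (+1)  1966: Sat (+1)
Monday years: 1934, 1945, 1951, 1956, 1962 — 5 in total.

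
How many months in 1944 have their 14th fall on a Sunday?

Check the 14th of each month of 1944: Jan 14: Fri, Feb 14: Mon, Mar 14: Tue, Apr 14: Fri, May 14: Sun, Jun 14: Wed, Jul 14: Fri, Aug 14: Mon, Sep 14: Thu, Oct 14: Sat, Nov 14: Tue, Dec 14: Thu.
Sunday occurs in May — 1 month.

1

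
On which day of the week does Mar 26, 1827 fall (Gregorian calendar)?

Monday

January 1, 1827 is a Monday.
March 26 is day 85 of the year, i.e. 84 days after Jan 1.
84 mod 7 = 0, so advance 0 weekdays from Monday: Monday.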